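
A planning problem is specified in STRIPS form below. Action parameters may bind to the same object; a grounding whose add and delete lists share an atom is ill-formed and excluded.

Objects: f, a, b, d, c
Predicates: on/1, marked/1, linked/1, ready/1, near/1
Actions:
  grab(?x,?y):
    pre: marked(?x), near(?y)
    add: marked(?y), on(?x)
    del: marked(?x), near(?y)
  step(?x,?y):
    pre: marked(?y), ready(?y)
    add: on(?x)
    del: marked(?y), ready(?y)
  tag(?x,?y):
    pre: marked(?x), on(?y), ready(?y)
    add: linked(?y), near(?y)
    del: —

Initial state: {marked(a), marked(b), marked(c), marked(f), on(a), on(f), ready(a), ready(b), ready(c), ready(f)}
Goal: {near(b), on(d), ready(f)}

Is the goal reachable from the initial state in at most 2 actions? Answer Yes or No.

No

1. step(b,a)  →  {marked(b), marked(c), marked(f), on(a), on(b), on(f), ready(b), ready(c), ready(f)}
2. step(d,c)  →  {marked(b), marked(f), on(a), on(b), on(d), on(f), ready(b), ready(f)}
3. tag(f,b)  →  {linked(b), marked(b), marked(f), near(b), on(a), on(b), on(d), on(f), ready(b), ready(f)}
optimal plan length = 3; 3 > 2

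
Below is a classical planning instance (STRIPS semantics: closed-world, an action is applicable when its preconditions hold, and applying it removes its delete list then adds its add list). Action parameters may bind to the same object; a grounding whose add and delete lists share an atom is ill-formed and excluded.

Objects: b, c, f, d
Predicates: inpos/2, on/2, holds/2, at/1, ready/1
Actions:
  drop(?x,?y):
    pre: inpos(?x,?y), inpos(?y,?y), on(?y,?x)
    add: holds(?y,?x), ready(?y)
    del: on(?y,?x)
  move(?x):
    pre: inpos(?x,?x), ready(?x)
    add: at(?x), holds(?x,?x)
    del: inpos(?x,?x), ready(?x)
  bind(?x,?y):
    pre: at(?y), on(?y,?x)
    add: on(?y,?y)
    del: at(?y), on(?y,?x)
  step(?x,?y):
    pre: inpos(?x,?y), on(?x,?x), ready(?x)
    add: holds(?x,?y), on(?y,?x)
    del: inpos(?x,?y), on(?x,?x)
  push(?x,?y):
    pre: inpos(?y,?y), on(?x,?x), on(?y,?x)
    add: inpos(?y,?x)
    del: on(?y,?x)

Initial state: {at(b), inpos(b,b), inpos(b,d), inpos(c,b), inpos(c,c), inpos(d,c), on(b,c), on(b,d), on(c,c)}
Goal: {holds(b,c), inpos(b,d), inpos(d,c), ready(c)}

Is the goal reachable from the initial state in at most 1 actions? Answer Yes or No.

1. drop(c,b)  →  {at(b), holds(b,c), inpos(b,b), inpos(b,d), inpos(c,b), inpos(c,c), inpos(d,c), on(b,d), on(c,c), ready(b)}
2. drop(c,c)  →  {at(b), holds(b,c), holds(c,c), inpos(b,b), inpos(b,d), inpos(c,b), inpos(c,c), inpos(d,c), on(b,d), ready(b), ready(c)}
optimal plan length = 2; 2 > 1

No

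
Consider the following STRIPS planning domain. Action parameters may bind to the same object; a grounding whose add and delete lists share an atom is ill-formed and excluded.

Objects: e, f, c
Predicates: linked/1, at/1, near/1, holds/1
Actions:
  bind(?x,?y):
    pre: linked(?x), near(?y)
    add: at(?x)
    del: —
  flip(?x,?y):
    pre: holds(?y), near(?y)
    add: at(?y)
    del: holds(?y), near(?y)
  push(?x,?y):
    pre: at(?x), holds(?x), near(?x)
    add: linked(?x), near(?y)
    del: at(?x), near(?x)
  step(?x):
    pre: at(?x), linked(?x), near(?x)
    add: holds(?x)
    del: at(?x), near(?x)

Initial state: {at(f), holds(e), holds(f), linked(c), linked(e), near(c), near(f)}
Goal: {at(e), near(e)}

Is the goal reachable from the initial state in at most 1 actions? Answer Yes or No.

1. bind(e,f)  →  {at(e), at(f), holds(e), holds(f), linked(c), linked(e), near(c), near(f)}
2. push(f,e)  →  {at(e), holds(e), holds(f), linked(c), linked(e), linked(f), near(c), near(e)}
optimal plan length = 2; 2 > 1

No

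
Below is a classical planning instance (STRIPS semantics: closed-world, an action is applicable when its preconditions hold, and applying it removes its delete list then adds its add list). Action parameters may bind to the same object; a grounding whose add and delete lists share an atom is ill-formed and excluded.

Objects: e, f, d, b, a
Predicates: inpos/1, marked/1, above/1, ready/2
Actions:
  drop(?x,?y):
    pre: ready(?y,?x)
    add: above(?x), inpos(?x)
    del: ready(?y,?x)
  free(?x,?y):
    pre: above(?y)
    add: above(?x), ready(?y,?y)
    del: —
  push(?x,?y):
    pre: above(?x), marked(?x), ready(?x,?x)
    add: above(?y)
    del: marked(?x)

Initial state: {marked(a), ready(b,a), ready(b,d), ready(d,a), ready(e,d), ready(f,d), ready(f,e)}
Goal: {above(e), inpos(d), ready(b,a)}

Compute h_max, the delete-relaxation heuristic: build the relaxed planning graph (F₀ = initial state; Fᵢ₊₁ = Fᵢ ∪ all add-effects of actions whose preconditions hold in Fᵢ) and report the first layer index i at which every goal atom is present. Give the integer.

1

F0 = init (7 atoms)
F1 = F0 ∪ {above(a), above(d), above(e), inpos(a), inpos(d), inpos(e)}  (13 atoms)
goal ⊆ F1  ⇒  h_max = 1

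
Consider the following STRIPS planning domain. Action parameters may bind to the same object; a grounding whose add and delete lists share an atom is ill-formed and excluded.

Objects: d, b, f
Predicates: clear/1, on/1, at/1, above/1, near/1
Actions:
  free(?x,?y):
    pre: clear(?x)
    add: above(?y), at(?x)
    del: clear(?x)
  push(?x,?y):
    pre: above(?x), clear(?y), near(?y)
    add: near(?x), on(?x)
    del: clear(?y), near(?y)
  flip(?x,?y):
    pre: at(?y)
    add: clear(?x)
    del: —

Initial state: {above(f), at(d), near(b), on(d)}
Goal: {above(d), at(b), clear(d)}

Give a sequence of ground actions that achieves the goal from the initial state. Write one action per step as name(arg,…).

1. flip(d,d)  →  {above(f), at(d), clear(d), near(b), on(d)}
2. flip(b,d)  →  {above(f), at(d), clear(b), clear(d), near(b), on(d)}
3. free(b,d)  →  {above(d), above(f), at(b), at(d), clear(d), near(b), on(d)}

flip(d,d); flip(b,d); free(b,d)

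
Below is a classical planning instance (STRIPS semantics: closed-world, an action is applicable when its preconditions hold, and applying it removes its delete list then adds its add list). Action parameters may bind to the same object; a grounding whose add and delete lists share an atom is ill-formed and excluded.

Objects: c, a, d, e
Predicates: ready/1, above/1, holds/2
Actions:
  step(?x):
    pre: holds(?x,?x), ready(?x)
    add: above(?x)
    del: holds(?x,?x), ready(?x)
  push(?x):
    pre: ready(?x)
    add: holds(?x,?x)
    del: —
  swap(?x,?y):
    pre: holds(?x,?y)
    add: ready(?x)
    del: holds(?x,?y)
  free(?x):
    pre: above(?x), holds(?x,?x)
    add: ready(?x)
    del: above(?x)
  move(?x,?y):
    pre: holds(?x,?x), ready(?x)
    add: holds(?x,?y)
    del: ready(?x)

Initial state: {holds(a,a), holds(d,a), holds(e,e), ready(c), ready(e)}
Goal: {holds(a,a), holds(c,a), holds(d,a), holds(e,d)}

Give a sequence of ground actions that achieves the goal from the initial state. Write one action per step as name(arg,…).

push(c); move(c,a); move(e,d)

1. push(c)  →  {holds(a,a), holds(c,c), holds(d,a), holds(e,e), ready(c), ready(e)}
2. move(c,a)  →  {holds(a,a), holds(c,a), holds(c,c), holds(d,a), holds(e,e), ready(e)}
3. move(e,d)  →  {holds(a,a), holds(c,a), holds(c,c), holds(d,a), holds(e,d), holds(e,e)}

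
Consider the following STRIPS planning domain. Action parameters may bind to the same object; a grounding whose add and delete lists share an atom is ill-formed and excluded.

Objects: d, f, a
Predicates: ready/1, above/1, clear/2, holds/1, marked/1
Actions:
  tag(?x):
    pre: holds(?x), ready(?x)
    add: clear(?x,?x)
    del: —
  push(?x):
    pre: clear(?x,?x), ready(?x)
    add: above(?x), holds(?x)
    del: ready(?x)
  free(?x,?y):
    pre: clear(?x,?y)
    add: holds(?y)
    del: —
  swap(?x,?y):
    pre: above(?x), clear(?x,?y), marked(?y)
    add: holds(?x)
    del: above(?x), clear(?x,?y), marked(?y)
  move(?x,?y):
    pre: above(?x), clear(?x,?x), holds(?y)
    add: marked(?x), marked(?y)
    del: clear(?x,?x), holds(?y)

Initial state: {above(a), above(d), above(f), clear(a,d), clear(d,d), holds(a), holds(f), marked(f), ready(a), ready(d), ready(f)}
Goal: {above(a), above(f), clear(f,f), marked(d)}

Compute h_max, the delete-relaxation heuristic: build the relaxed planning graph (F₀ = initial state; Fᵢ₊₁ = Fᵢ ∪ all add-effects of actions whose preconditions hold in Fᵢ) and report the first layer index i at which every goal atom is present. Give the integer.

F0 = init (11 atoms)
F1 = F0 ∪ {clear(a,a), clear(f,f), holds(d), marked(a), marked(d)}  (16 atoms)
goal ⊆ F1  ⇒  h_max = 1

1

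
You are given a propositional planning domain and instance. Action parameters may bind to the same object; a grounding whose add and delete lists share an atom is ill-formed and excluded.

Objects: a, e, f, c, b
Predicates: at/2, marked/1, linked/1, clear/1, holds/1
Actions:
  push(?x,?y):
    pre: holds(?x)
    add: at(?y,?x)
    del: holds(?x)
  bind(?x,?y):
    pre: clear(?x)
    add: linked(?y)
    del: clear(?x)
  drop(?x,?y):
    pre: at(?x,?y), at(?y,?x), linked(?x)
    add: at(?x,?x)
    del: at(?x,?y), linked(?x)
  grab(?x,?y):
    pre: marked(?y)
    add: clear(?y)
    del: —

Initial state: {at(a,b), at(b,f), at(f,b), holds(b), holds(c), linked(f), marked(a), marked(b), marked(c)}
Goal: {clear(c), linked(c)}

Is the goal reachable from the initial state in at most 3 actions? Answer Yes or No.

Yes

1. grab(a,a)  →  {at(a,b), at(b,f), at(f,b), clear(a), holds(b), holds(c), linked(f), marked(a), marked(b), marked(c)}
2. bind(a,c)  →  {at(a,b), at(b,f), at(f,b), holds(b), holds(c), linked(c), linked(f), marked(a), marked(b), marked(c)}
3. grab(a,c)  →  {at(a,b), at(b,f), at(f,b), clear(c), holds(b), holds(c), linked(c), linked(f), marked(a), marked(b), marked(c)}
optimal plan length = 3; 3 ≤ 3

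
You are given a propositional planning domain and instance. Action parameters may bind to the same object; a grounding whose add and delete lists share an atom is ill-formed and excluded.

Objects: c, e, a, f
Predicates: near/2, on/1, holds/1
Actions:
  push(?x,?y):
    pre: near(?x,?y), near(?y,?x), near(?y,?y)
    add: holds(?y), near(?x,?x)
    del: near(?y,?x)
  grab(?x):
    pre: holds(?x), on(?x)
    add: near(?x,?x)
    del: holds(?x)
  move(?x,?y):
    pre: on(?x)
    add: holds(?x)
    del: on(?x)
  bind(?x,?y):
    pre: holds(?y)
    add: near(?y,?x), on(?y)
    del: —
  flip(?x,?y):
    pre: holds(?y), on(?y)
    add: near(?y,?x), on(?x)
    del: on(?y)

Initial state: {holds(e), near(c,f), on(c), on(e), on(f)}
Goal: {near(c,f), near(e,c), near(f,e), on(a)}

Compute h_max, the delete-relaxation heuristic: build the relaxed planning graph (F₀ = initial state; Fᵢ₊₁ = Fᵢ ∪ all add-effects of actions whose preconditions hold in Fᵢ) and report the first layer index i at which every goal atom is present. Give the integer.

2

F0 = init (5 atoms)
F1 = F0 ∪ {holds(c), holds(f), near(e,a), near(e,c), near(e,e), near(e,f), on(a)}  (12 atoms)
F2 = F1 ∪ {holds(a), near(c,a), near(c,c), near(c,e), near(f,a), near(f,c), near(f,e), near(f,f)}  (20 atoms)
goal ⊆ F2  ⇒  h_max = 2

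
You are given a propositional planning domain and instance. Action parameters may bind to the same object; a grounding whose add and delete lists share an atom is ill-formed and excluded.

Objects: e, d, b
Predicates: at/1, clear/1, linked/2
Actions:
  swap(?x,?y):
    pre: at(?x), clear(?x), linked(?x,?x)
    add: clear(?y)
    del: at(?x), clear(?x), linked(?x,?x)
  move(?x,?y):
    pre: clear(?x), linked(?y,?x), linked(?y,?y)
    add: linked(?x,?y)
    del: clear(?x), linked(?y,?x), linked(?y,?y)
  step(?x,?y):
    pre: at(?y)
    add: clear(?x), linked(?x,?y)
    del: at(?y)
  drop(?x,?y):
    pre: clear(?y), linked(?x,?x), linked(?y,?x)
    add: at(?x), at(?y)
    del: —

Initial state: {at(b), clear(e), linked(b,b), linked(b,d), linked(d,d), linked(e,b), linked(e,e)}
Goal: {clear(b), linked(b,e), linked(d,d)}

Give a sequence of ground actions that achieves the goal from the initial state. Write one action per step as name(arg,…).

drop(e,e); step(b,e)

1. drop(e,e)  →  {at(b), at(e), clear(e), linked(b,b), linked(b,d), linked(d,d), linked(e,b), linked(e,e)}
2. step(b,e)  →  {at(b), clear(b), clear(e), linked(b,b), linked(b,d), linked(b,e), linked(d,d), linked(e,b), linked(e,e)}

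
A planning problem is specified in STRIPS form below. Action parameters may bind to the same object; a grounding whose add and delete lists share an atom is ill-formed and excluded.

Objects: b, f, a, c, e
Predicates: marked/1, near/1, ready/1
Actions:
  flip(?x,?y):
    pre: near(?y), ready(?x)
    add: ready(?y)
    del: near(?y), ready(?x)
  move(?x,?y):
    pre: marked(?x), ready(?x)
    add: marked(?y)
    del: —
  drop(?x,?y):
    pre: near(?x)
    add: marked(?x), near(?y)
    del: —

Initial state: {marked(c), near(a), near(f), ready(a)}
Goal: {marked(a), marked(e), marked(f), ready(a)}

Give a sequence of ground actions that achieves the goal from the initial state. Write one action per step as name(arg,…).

drop(f,b); drop(a,b); move(a,e)

1. drop(f,b)  →  {marked(c), marked(f), near(a), near(b), near(f), ready(a)}
2. drop(a,b)  →  {marked(a), marked(c), marked(f), near(a), near(b), near(f), ready(a)}
3. move(a,e)  →  {marked(a), marked(c), marked(e), marked(f), near(a), near(b), near(f), ready(a)}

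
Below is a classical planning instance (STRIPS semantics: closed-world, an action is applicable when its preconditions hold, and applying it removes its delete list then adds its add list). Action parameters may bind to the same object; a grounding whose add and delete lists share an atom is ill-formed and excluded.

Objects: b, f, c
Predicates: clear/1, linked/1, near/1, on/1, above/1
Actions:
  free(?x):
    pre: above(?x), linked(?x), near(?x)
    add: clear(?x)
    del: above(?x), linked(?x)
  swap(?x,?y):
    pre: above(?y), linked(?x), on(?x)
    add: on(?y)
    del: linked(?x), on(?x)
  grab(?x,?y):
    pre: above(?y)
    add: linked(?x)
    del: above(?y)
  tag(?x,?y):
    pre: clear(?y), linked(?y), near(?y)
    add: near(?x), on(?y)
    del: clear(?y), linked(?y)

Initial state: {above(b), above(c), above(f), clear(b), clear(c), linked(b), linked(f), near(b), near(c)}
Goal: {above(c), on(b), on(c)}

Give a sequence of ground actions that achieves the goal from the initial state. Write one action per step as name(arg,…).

1. grab(c,b)  →  {above(c), above(f), clear(b), clear(c), linked(b), linked(c), linked(f), near(b), near(c)}
2. tag(b,b)  →  {above(c), above(f), clear(c), linked(c), linked(f), near(b), near(c), on(b)}
3. tag(b,c)  →  {above(c), above(f), linked(f), near(b), near(c), on(b), on(c)}

grab(c,b); tag(b,b); tag(b,c)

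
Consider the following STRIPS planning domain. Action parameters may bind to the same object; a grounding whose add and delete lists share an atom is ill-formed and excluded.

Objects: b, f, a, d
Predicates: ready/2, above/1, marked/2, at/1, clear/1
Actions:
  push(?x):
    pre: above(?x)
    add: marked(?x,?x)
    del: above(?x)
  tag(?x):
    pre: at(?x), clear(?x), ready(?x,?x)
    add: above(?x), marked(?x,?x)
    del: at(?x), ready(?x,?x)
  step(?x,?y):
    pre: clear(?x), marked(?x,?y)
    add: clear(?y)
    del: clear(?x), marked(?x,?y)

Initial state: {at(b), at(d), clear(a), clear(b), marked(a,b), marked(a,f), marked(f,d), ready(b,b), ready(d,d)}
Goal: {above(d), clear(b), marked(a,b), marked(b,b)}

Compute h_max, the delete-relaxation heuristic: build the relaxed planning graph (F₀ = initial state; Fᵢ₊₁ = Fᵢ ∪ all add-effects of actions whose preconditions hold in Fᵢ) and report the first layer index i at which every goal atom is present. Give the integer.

3

F0 = init (9 atoms)
F1 = F0 ∪ {above(b), clear(f), marked(b,b)}  (12 atoms)
F2 = F1 ∪ {clear(d)}  (13 atoms)
F3 = F2 ∪ {above(d), marked(d,d)}  (15 atoms)
goal ⊆ F3  ⇒  h_max = 3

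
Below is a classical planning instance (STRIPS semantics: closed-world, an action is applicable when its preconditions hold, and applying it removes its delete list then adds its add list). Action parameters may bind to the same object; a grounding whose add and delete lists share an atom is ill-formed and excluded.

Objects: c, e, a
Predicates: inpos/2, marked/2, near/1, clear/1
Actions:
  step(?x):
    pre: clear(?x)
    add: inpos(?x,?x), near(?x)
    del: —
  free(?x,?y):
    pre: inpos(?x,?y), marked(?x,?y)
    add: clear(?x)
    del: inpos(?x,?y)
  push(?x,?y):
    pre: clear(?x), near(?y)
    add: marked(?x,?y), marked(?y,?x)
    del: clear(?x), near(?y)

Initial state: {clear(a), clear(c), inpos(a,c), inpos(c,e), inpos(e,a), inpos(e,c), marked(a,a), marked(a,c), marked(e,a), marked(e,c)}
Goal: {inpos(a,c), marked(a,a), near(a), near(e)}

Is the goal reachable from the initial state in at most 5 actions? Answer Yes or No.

Yes

1. step(a)  →  {clear(a), clear(c), inpos(a,a), inpos(a,c), inpos(c,e), inpos(e,a), inpos(e,c), marked(a,a), marked(a,c), marked(e,a), marked(e,c), near(a)}
2. free(e,c)  →  {clear(a), clear(c), clear(e), inpos(a,a), inpos(a,c), inpos(c,e), inpos(e,a), marked(a,a), marked(a,c), marked(e,a), marked(e,c), near(a)}
3. step(e)  →  {clear(a), clear(c), clear(e), inpos(a,a), inpos(a,c), inpos(c,e), inpos(e,a), inpos(e,e), marked(a,a), marked(a,c), marked(e,a), marked(e,c), near(a), near(e)}
optimal plan length = 3; 3 ≤ 5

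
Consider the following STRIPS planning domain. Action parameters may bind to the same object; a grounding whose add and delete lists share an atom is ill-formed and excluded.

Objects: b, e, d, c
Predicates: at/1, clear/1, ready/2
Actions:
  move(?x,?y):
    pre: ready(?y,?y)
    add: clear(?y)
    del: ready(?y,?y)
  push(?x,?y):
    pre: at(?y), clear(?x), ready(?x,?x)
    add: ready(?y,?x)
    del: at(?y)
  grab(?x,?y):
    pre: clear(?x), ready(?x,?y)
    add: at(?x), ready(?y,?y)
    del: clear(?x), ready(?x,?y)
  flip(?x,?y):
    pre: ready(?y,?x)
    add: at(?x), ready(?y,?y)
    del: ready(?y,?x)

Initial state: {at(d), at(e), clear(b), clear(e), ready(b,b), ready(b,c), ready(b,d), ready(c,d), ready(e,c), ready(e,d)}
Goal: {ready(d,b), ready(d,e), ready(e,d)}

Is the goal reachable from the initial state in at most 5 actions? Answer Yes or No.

Yes

1. push(b,d)  →  {at(e), clear(b), clear(e), ready(b,b), ready(b,c), ready(b,d), ready(c,d), ready(d,b), ready(e,c), ready(e,d)}
2. flip(d,b)  →  {at(d), at(e), clear(b), clear(e), ready(b,b), ready(b,c), ready(c,d), ready(d,b), ready(e,c), ready(e,d)}
3. flip(c,e)  →  {at(c), at(d), at(e), clear(b), clear(e), ready(b,b), ready(b,c), ready(c,d), ready(d,b), ready(e,d), ready(e,e)}
4. push(e,d)  →  {at(c), at(e), clear(b), clear(e), ready(b,b), ready(b,c), ready(c,d), ready(d,b), ready(d,e), ready(e,d), ready(e,e)}
optimal plan length = 4; 4 ≤ 5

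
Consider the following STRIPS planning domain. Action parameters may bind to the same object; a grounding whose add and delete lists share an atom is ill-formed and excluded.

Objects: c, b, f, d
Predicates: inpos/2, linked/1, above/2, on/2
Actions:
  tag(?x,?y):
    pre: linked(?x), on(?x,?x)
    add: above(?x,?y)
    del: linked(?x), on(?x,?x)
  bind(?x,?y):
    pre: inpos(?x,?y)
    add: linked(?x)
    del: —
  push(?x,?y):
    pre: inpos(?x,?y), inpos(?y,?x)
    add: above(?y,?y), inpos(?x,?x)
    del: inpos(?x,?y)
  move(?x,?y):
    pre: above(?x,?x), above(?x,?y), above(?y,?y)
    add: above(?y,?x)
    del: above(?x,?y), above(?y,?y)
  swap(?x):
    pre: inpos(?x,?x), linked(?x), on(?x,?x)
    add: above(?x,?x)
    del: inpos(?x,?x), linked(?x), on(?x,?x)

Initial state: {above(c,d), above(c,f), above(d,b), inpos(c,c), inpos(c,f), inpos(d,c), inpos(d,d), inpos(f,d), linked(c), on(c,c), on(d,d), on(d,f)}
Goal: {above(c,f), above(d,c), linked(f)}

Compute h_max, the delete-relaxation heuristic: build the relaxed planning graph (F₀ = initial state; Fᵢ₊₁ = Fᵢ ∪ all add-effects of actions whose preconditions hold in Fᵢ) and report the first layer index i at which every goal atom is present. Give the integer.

2

F0 = init (12 atoms)
F1 = F0 ∪ {above(c,b), above(c,c), linked(d), linked(f)}  (16 atoms)
F2 = F1 ∪ {above(d,c), above(d,d), above(d,f)}  (19 atoms)
goal ⊆ F2  ⇒  h_max = 2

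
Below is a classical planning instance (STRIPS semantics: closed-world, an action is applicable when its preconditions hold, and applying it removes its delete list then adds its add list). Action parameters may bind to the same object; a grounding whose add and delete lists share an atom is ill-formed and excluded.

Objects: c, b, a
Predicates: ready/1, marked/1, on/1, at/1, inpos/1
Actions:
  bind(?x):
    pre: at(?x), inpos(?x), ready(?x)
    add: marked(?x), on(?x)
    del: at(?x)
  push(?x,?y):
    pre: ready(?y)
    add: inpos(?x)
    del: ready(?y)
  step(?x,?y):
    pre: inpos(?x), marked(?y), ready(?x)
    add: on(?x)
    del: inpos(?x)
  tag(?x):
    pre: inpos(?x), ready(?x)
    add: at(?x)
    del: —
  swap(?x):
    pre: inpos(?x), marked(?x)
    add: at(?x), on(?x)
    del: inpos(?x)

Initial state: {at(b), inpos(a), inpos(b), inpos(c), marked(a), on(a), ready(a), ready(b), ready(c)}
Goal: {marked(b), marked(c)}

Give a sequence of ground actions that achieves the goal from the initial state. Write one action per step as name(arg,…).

bind(b); tag(c); bind(c)

1. bind(b)  →  {inpos(a), inpos(b), inpos(c), marked(a), marked(b), on(a), on(b), ready(a), ready(b), ready(c)}
2. tag(c)  →  {at(c), inpos(a), inpos(b), inpos(c), marked(a), marked(b), on(a), on(b), ready(a), ready(b), ready(c)}
3. bind(c)  →  {inpos(a), inpos(b), inpos(c), marked(a), marked(b), marked(c), on(a), on(b), on(c), ready(a), ready(b), ready(c)}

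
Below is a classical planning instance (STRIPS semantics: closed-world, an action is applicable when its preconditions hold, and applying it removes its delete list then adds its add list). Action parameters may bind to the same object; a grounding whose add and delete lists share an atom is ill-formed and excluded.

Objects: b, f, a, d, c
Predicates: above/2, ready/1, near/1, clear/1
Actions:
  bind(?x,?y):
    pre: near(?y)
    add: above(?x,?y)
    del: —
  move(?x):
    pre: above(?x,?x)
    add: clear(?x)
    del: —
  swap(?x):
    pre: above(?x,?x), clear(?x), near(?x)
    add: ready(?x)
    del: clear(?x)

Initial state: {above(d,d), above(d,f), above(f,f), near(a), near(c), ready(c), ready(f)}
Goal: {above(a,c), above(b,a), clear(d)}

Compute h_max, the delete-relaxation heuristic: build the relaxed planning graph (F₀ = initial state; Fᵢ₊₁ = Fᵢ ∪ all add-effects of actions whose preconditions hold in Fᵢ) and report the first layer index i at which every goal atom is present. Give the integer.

F0 = init (7 atoms)
F1 = F0 ∪ {above(a,a), above(a,c), above(b,a), above(b,c), above(c,a), above(c,c), above(d,a), above(d,c), above(f,a), above(f,c), clear(d), clear(f)}  (19 atoms)
goal ⊆ F1  ⇒  h_max = 1

1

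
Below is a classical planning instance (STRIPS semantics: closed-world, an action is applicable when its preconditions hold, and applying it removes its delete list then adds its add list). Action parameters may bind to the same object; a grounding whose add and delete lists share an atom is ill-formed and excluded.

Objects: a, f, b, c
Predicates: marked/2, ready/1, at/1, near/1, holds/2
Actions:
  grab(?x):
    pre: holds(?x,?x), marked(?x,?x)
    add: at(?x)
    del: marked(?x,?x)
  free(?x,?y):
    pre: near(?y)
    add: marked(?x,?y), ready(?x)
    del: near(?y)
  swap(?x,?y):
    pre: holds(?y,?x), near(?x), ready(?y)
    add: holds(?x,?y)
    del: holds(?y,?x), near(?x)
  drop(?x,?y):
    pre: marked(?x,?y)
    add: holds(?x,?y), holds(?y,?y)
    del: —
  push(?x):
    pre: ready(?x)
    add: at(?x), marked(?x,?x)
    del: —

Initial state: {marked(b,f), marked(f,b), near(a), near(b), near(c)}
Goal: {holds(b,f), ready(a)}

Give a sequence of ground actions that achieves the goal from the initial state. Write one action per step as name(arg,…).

free(a,a); drop(b,f)

1. free(a,a)  →  {marked(a,a), marked(b,f), marked(f,b), near(b), near(c), ready(a)}
2. drop(b,f)  →  {holds(b,f), holds(f,f), marked(a,a), marked(b,f), marked(f,b), near(b), near(c), ready(a)}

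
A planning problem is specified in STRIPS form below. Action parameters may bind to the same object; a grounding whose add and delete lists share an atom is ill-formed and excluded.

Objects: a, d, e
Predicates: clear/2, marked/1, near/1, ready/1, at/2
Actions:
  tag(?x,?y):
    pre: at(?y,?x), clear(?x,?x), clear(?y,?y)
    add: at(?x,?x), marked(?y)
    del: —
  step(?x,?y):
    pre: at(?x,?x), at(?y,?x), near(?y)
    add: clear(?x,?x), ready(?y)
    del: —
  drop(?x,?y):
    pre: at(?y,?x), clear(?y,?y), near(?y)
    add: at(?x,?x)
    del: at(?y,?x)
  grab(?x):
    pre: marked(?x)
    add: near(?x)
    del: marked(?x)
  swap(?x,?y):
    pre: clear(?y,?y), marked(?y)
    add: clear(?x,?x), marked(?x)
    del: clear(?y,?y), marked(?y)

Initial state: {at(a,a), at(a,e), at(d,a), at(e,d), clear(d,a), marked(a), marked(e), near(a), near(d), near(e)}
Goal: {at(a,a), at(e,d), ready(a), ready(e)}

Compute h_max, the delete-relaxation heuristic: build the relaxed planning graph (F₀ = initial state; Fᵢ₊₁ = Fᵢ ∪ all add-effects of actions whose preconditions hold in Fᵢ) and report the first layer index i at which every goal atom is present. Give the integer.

F0 = init (10 atoms)
F1 = F0 ∪ {clear(a,a), ready(a), ready(d)}  (13 atoms)
F2 = F1 ∪ {at(e,e), clear(d,d), clear(e,e), marked(d)}  (17 atoms)
F3 = F2 ∪ {at(d,d), ready(e)}  (19 atoms)
goal ⊆ F3  ⇒  h_max = 3

3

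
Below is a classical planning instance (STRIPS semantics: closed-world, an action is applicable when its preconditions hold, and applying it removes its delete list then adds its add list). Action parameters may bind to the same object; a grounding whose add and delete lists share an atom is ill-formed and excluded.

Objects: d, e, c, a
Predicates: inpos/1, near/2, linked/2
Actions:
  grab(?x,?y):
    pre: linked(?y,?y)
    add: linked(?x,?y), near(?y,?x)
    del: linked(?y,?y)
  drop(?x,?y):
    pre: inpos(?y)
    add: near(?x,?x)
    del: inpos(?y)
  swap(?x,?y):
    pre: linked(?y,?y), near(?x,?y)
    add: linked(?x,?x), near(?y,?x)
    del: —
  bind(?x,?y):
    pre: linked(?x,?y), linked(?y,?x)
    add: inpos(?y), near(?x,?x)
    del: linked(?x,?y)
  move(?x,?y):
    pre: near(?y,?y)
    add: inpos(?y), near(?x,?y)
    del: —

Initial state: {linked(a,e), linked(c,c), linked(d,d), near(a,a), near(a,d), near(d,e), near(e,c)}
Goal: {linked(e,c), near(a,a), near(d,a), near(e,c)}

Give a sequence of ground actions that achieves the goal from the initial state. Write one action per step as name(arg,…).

grab(e,c); grab(a,d)

1. grab(e,c)  →  {linked(a,e), linked(d,d), linked(e,c), near(a,a), near(a,d), near(c,e), near(d,e), near(e,c)}
2. grab(a,d)  →  {linked(a,d), linked(a,e), linked(e,c), near(a,a), near(a,d), near(c,e), near(d,a), near(d,e), near(e,c)}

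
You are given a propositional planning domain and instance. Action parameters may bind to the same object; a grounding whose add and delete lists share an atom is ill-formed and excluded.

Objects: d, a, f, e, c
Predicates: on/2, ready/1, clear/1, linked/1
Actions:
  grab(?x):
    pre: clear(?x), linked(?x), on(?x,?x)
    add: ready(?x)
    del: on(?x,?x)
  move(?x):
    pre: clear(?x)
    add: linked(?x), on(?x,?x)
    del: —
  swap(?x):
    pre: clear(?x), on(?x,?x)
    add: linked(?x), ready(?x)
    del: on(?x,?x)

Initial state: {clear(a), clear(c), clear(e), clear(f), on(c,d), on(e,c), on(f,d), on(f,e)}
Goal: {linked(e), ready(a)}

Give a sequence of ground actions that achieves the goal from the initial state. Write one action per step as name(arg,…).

1. move(a)  →  {clear(a), clear(c), clear(e), clear(f), linked(a), on(a,a), on(c,d), on(e,c), on(f,d), on(f,e)}
2. grab(a)  →  {clear(a), clear(c), clear(e), clear(f), linked(a), on(c,d), on(e,c), on(f,d), on(f,e), ready(a)}
3. move(e)  →  {clear(a), clear(c), clear(e), clear(f), linked(a), linked(e), on(c,d), on(e,c), on(e,e), on(f,d), on(f,e), ready(a)}

move(a); grab(a); move(e)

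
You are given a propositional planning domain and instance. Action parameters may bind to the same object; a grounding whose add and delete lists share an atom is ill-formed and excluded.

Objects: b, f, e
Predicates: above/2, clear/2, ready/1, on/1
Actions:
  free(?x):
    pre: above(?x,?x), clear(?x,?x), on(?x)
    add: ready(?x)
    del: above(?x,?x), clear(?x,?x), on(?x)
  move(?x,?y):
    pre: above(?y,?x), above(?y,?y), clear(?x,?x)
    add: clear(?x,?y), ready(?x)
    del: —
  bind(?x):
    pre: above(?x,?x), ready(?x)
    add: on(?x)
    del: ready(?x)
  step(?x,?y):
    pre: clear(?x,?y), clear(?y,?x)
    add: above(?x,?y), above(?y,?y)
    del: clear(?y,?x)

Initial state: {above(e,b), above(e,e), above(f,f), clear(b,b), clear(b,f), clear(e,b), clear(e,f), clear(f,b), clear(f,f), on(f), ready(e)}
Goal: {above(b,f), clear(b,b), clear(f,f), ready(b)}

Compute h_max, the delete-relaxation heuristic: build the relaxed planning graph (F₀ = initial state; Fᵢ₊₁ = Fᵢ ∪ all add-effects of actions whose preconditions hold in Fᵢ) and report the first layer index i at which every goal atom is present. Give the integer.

1

F0 = init (11 atoms)
F1 = F0 ∪ {above(b,b), above(b,f), above(f,b), clear(b,e), on(e), ready(b), ready(f)}  (18 atoms)
goal ⊆ F1  ⇒  h_max = 1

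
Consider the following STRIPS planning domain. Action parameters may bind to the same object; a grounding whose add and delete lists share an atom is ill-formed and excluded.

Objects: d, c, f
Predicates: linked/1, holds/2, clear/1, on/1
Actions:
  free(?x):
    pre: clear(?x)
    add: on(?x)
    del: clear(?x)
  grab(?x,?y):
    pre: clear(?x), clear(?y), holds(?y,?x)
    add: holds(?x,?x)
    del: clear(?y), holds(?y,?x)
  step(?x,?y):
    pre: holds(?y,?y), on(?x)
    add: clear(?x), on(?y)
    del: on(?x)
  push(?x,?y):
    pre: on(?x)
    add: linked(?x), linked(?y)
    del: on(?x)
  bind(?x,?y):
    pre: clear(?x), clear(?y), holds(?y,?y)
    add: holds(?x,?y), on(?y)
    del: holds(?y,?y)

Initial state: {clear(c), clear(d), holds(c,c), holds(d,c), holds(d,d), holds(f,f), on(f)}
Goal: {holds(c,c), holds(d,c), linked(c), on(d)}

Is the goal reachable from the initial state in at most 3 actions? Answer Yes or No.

Yes

1. free(d)  →  {clear(c), holds(c,c), holds(d,c), holds(d,d), holds(f,f), on(d), on(f)}
2. push(f,c)  →  {clear(c), holds(c,c), holds(d,c), holds(d,d), holds(f,f), linked(c), linked(f), on(d)}
optimal plan length = 2; 2 ≤ 3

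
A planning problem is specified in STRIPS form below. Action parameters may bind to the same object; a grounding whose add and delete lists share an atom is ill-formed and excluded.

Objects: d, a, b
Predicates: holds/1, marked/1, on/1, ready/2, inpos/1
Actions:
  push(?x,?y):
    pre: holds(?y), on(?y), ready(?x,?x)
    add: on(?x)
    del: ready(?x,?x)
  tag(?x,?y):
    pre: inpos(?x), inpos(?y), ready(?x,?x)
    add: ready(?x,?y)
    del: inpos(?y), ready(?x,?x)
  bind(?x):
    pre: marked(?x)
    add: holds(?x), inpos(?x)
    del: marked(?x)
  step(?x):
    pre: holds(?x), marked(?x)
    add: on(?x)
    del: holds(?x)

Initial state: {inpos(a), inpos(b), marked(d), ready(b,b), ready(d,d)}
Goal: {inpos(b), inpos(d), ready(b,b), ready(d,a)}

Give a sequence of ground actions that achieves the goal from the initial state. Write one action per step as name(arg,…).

1. bind(d)  →  {holds(d), inpos(a), inpos(b), inpos(d), ready(b,b), ready(d,d)}
2. tag(d,a)  →  {holds(d), inpos(b), inpos(d), ready(b,b), ready(d,a)}

bind(d); tag(d,a)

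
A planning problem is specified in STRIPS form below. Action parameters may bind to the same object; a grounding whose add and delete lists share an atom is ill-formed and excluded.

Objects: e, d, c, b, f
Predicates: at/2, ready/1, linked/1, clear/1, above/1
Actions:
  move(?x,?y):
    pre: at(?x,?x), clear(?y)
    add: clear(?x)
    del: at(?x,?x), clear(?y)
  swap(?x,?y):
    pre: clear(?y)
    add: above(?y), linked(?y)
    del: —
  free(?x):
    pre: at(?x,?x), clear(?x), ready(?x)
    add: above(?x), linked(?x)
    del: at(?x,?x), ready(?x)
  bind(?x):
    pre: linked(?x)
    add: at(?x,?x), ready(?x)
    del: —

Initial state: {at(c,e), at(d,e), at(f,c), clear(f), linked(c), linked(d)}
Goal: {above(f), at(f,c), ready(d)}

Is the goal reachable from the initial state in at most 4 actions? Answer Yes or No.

Yes

1. swap(e,f)  →  {above(f), at(c,e), at(d,e), at(f,c), clear(f), linked(c), linked(d), linked(f)}
2. bind(d)  →  {above(f), at(c,e), at(d,d), at(d,e), at(f,c), clear(f), linked(c), linked(d), linked(f), ready(d)}
optimal plan length = 2; 2 ≤ 4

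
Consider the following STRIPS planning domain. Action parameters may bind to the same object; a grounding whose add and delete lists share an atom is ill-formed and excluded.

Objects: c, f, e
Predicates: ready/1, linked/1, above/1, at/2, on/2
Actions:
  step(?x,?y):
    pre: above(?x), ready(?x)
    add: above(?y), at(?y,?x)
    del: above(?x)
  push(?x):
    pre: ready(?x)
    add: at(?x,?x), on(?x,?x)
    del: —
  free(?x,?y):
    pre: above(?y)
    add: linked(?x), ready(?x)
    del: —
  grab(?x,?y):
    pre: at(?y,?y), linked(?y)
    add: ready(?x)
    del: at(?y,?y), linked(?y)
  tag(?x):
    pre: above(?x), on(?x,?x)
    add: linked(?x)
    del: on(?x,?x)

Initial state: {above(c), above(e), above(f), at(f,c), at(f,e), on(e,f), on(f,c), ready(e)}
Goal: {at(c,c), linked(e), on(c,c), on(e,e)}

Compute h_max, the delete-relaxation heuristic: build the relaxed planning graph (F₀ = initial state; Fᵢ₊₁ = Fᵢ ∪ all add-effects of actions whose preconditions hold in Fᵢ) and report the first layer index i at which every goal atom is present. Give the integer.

2

F0 = init (8 atoms)
F1 = F0 ∪ {at(c,e), at(e,e), linked(c), linked(e), linked(f), on(e,e), ready(c), ready(f)}  (16 atoms)
F2 = F1 ∪ {at(c,c), at(c,f), at(e,c), at(e,f), at(f,f), on(c,c), on(f,f)}  (23 atoms)
goal ⊆ F2  ⇒  h_max = 2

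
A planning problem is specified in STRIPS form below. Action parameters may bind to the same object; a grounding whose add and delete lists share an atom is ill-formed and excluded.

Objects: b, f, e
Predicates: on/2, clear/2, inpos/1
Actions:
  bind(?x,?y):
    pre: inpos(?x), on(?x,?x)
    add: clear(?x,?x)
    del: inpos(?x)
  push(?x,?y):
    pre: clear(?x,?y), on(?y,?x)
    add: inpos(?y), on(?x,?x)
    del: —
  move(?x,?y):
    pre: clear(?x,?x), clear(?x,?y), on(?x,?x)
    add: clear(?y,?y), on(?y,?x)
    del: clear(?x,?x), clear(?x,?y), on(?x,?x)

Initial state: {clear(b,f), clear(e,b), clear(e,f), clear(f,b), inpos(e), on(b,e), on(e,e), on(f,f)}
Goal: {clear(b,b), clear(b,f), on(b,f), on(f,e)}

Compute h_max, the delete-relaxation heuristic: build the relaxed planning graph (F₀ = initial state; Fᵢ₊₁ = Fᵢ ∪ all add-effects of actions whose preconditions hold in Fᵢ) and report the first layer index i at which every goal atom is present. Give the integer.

F0 = init (8 atoms)
F1 = F0 ∪ {clear(e,e), inpos(b)}  (10 atoms)
F2 = F1 ∪ {clear(b,b), clear(f,f), on(f,e)}  (13 atoms)
F3 = F2 ∪ {inpos(f), on(b,f)}  (15 atoms)
goal ⊆ F3  ⇒  h_max = 3

3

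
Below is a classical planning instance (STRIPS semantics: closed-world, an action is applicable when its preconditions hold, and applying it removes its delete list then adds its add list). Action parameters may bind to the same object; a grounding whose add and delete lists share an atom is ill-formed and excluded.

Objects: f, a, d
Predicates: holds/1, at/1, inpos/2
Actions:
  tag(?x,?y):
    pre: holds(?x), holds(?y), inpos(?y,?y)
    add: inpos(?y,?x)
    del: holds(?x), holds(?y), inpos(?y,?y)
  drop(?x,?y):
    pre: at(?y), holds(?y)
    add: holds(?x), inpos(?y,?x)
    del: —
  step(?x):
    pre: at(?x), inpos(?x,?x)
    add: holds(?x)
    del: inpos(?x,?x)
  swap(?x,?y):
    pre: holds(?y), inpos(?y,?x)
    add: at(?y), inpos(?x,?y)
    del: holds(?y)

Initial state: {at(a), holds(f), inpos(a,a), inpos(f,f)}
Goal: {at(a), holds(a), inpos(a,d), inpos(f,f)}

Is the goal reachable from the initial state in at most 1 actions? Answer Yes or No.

1. step(a)  →  {at(a), holds(a), holds(f), inpos(f,f)}
2. drop(d,a)  →  {at(a), holds(a), holds(d), holds(f), inpos(a,d), inpos(f,f)}
optimal plan length = 2; 2 > 1

No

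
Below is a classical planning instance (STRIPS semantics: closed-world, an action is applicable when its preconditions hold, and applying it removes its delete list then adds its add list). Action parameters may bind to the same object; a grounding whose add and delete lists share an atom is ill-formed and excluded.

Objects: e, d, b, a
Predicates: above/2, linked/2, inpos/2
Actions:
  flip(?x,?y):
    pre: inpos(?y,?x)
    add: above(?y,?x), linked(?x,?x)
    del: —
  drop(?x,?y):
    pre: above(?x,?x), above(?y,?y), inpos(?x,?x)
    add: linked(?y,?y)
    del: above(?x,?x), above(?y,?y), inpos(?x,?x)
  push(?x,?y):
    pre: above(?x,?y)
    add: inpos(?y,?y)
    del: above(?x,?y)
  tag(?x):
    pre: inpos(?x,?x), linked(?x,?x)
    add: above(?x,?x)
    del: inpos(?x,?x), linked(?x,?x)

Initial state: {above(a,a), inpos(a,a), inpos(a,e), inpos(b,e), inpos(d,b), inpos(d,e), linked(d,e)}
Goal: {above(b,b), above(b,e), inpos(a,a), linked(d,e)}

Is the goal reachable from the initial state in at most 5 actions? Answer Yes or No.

Yes

1. flip(e,b)  →  {above(a,a), above(b,e), inpos(a,a), inpos(a,e), inpos(b,e), inpos(d,b), inpos(d,e), linked(d,e), linked(e,e)}
2. flip(b,d)  →  {above(a,a), above(b,e), above(d,b), inpos(a,a), inpos(a,e), inpos(b,e), inpos(d,b), inpos(d,e), linked(b,b), linked(d,e), linked(e,e)}
3. push(d,b)  →  {above(a,a), above(b,e), inpos(a,a), inpos(a,e), inpos(b,b), inpos(b,e), inpos(d,b), inpos(d,e), linked(b,b), linked(d,e), linked(e,e)}
4. flip(b,b)  →  {above(a,a), above(b,b), above(b,e), inpos(a,a), inpos(a,e), inpos(b,b), inpos(b,e), inpos(d,b), inpos(d,e), linked(b,b), linked(d,e), linked(e,e)}
optimal plan length = 4; 4 ≤ 5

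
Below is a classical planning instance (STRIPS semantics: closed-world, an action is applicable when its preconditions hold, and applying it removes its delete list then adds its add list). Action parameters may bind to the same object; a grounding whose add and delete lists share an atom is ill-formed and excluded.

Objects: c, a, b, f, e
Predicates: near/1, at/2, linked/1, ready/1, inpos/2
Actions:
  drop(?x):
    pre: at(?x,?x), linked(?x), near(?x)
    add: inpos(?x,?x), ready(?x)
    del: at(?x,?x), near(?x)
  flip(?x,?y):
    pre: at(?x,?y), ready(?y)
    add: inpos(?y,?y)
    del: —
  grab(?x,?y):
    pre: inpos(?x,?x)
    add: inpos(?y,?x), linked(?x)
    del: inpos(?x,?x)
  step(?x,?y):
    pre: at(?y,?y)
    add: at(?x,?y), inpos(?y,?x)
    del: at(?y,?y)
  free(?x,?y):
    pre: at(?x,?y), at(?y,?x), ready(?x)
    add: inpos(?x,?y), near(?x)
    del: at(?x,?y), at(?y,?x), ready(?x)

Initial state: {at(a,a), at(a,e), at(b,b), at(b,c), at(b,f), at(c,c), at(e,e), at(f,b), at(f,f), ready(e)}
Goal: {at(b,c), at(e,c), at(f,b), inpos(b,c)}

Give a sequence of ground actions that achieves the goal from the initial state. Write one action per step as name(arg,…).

1. step(c,b)  →  {at(a,a), at(a,e), at(b,c), at(b,f), at(c,b), at(c,c), at(e,e), at(f,b), at(f,f), inpos(b,c), ready(e)}
2. step(e,c)  →  {at(a,a), at(a,e), at(b,c), at(b,f), at(c,b), at(e,c), at(e,e), at(f,b), at(f,f), inpos(b,c), inpos(c,e), ready(e)}

step(c,b); step(e,c)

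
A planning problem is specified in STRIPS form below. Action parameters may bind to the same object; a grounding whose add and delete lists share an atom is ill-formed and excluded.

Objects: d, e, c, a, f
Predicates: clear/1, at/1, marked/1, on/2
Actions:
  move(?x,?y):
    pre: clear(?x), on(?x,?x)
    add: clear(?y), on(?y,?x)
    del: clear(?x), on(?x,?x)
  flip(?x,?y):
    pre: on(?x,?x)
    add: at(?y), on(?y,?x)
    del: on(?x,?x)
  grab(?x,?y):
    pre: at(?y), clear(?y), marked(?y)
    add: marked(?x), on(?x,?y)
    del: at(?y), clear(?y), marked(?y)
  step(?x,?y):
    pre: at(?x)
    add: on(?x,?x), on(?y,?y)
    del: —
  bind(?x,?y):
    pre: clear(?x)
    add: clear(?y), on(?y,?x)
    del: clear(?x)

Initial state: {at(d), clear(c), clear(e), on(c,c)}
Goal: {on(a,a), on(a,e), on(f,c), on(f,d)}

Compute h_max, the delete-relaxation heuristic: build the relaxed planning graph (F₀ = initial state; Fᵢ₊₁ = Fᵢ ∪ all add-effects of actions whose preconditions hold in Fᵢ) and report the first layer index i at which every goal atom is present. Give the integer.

2

F0 = init (4 atoms)
F1 = F0 ∪ {at(a), at(e), at(f), clear(a), clear(d), clear(f), on(a,a), on(a,c), on(a,e), on(c,e), on(d,c), on(d,d), on(d,e), on(e,c), on(e,e), on(f,c), on(f,e), on(f,f)}  (22 atoms)
F2 = F1 ∪ {at(c), on(a,d), on(a,f), on(c,a), on(c,d), on(c,f), on(d,a), on(d,f), on(e,a), on(e,d), on(e,f), on(f,a), on(f,d)}  (35 atoms)
goal ⊆ F2  ⇒  h_max = 2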